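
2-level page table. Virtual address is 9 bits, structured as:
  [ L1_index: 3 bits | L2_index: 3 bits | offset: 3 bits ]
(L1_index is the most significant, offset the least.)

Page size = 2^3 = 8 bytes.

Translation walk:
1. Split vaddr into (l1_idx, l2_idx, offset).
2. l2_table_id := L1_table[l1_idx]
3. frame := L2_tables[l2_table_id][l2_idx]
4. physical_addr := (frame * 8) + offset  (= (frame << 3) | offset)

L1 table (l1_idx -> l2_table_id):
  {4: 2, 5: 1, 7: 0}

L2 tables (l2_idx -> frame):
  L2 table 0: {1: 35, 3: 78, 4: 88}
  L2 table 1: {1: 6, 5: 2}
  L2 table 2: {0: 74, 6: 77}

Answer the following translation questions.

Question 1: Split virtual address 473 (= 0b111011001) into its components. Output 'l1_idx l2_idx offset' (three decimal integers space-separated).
vaddr = 473 = 0b111011001
  top 3 bits -> l1_idx = 7
  next 3 bits -> l2_idx = 3
  bottom 3 bits -> offset = 1

Answer: 7 3 1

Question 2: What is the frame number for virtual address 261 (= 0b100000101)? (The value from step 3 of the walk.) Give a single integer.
vaddr = 261: l1_idx=4, l2_idx=0
L1[4] = 2; L2[2][0] = 74

Answer: 74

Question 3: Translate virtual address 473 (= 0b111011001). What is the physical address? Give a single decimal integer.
Answer: 625

Derivation:
vaddr = 473 = 0b111011001
Split: l1_idx=7, l2_idx=3, offset=1
L1[7] = 0
L2[0][3] = 78
paddr = 78 * 8 + 1 = 625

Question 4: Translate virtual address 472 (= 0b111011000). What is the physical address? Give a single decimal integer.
Answer: 624

Derivation:
vaddr = 472 = 0b111011000
Split: l1_idx=7, l2_idx=3, offset=0
L1[7] = 0
L2[0][3] = 78
paddr = 78 * 8 + 0 = 624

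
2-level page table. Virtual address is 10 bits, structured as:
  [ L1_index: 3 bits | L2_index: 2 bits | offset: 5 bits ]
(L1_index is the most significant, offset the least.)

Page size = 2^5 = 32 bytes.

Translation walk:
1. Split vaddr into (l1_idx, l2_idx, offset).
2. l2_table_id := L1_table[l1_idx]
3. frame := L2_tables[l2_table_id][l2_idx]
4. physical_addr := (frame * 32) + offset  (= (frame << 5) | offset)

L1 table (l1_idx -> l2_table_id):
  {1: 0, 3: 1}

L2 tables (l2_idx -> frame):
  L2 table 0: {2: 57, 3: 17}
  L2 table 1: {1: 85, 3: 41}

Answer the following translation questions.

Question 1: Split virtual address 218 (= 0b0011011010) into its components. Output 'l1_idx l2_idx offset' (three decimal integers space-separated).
Answer: 1 2 26

Derivation:
vaddr = 218 = 0b0011011010
  top 3 bits -> l1_idx = 1
  next 2 bits -> l2_idx = 2
  bottom 5 bits -> offset = 26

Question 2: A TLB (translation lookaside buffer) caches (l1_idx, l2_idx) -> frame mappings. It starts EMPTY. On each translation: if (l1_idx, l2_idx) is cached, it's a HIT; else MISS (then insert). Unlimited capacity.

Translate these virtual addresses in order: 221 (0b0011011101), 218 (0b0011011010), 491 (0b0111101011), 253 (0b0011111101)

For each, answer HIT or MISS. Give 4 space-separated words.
Answer: MISS HIT MISS MISS

Derivation:
vaddr=221: (1,2) not in TLB -> MISS, insert
vaddr=218: (1,2) in TLB -> HIT
vaddr=491: (3,3) not in TLB -> MISS, insert
vaddr=253: (1,3) not in TLB -> MISS, insert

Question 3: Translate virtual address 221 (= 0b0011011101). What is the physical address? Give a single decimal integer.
Answer: 1853

Derivation:
vaddr = 221 = 0b0011011101
Split: l1_idx=1, l2_idx=2, offset=29
L1[1] = 0
L2[0][2] = 57
paddr = 57 * 32 + 29 = 1853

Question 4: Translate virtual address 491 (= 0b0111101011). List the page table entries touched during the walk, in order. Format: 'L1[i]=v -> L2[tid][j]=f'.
Answer: L1[3]=1 -> L2[1][3]=41

Derivation:
vaddr = 491 = 0b0111101011
Split: l1_idx=3, l2_idx=3, offset=11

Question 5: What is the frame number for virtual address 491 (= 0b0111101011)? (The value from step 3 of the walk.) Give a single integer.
vaddr = 491: l1_idx=3, l2_idx=3
L1[3] = 1; L2[1][3] = 41

Answer: 41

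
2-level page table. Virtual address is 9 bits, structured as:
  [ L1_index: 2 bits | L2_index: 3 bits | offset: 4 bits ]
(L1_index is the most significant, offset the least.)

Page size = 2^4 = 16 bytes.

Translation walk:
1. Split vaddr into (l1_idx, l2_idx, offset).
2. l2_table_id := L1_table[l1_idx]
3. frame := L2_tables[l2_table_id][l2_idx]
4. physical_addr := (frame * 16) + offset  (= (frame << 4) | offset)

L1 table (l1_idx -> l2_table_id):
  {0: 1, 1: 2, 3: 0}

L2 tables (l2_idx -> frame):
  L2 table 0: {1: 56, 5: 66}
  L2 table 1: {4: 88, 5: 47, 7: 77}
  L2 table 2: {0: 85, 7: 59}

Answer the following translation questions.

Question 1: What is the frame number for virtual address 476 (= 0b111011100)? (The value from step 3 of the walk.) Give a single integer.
Answer: 66

Derivation:
vaddr = 476: l1_idx=3, l2_idx=5
L1[3] = 0; L2[0][5] = 66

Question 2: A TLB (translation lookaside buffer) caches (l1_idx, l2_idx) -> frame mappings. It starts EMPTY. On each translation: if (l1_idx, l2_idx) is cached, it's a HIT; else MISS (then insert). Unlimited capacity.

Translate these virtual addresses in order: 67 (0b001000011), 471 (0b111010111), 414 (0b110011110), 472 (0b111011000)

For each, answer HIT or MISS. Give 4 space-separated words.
vaddr=67: (0,4) not in TLB -> MISS, insert
vaddr=471: (3,5) not in TLB -> MISS, insert
vaddr=414: (3,1) not in TLB -> MISS, insert
vaddr=472: (3,5) in TLB -> HIT

Answer: MISS MISS MISS HIT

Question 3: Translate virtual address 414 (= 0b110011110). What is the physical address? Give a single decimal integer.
vaddr = 414 = 0b110011110
Split: l1_idx=3, l2_idx=1, offset=14
L1[3] = 0
L2[0][1] = 56
paddr = 56 * 16 + 14 = 910

Answer: 910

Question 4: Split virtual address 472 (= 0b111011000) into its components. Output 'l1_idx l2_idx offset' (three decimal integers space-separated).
Answer: 3 5 8

Derivation:
vaddr = 472 = 0b111011000
  top 2 bits -> l1_idx = 3
  next 3 bits -> l2_idx = 5
  bottom 4 bits -> offset = 8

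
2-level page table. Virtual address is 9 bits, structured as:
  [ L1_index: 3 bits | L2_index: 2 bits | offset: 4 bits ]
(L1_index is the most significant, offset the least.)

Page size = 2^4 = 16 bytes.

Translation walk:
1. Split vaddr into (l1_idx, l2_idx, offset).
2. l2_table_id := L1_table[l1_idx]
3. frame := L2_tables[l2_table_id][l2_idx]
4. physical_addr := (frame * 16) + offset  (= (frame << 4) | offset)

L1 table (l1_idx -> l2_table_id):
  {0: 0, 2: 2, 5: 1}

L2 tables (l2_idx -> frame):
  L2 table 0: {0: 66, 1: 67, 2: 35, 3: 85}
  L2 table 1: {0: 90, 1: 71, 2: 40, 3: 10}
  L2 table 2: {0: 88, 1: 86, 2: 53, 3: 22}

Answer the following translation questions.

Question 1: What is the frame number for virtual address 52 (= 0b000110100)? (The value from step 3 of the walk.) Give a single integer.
Answer: 85

Derivation:
vaddr = 52: l1_idx=0, l2_idx=3
L1[0] = 0; L2[0][3] = 85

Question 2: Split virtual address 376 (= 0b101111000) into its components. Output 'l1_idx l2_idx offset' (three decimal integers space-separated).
Answer: 5 3 8

Derivation:
vaddr = 376 = 0b101111000
  top 3 bits -> l1_idx = 5
  next 2 bits -> l2_idx = 3
  bottom 4 bits -> offset = 8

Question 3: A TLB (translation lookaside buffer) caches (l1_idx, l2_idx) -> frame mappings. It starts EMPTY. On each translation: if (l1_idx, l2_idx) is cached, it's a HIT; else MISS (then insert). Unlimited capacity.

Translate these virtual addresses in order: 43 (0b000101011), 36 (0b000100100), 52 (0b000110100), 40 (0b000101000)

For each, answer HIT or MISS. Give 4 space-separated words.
vaddr=43: (0,2) not in TLB -> MISS, insert
vaddr=36: (0,2) in TLB -> HIT
vaddr=52: (0,3) not in TLB -> MISS, insert
vaddr=40: (0,2) in TLB -> HIT

Answer: MISS HIT MISS HIT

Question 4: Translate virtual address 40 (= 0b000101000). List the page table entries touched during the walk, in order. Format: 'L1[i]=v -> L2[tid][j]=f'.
vaddr = 40 = 0b000101000
Split: l1_idx=0, l2_idx=2, offset=8

Answer: L1[0]=0 -> L2[0][2]=35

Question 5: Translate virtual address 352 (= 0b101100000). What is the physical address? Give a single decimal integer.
vaddr = 352 = 0b101100000
Split: l1_idx=5, l2_idx=2, offset=0
L1[5] = 1
L2[1][2] = 40
paddr = 40 * 16 + 0 = 640

Answer: 640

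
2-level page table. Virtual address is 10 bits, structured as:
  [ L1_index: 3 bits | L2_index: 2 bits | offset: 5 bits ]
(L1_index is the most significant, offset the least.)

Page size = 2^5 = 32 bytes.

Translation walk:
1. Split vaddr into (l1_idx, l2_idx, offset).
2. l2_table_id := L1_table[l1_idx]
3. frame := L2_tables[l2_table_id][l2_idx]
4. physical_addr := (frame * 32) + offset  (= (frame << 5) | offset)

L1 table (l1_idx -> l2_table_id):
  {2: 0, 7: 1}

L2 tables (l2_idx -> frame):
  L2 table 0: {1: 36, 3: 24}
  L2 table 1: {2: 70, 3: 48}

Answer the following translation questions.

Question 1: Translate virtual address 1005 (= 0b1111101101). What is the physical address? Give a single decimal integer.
vaddr = 1005 = 0b1111101101
Split: l1_idx=7, l2_idx=3, offset=13
L1[7] = 1
L2[1][3] = 48
paddr = 48 * 32 + 13 = 1549

Answer: 1549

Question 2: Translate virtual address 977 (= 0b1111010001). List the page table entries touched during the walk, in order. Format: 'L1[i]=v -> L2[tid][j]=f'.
Answer: L1[7]=1 -> L2[1][2]=70

Derivation:
vaddr = 977 = 0b1111010001
Split: l1_idx=7, l2_idx=2, offset=17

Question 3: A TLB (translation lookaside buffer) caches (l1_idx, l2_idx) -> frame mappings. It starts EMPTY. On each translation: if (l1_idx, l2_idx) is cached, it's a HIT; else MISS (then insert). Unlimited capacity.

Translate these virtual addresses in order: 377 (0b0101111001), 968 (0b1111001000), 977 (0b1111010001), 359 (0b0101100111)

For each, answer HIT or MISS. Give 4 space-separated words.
Answer: MISS MISS HIT HIT

Derivation:
vaddr=377: (2,3) not in TLB -> MISS, insert
vaddr=968: (7,2) not in TLB -> MISS, insert
vaddr=977: (7,2) in TLB -> HIT
vaddr=359: (2,3) in TLB -> HIT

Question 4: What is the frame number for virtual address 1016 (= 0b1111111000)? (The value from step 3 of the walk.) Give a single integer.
vaddr = 1016: l1_idx=7, l2_idx=3
L1[7] = 1; L2[1][3] = 48

Answer: 48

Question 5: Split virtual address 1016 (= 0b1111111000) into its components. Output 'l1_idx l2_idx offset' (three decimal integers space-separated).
vaddr = 1016 = 0b1111111000
  top 3 bits -> l1_idx = 7
  next 2 bits -> l2_idx = 3
  bottom 5 bits -> offset = 24

Answer: 7 3 24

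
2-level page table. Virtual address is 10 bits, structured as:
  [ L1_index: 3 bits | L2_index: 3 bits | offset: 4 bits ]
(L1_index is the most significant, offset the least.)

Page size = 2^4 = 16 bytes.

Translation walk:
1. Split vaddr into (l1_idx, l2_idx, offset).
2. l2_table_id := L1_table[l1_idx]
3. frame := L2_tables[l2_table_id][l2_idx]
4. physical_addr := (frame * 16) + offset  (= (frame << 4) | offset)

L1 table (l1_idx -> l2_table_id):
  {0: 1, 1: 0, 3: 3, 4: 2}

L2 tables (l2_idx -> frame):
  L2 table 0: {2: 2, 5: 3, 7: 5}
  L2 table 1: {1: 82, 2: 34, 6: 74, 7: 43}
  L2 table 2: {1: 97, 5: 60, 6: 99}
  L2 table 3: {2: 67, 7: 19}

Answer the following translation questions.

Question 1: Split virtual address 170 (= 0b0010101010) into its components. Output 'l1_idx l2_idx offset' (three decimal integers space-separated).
vaddr = 170 = 0b0010101010
  top 3 bits -> l1_idx = 1
  next 3 bits -> l2_idx = 2
  bottom 4 bits -> offset = 10

Answer: 1 2 10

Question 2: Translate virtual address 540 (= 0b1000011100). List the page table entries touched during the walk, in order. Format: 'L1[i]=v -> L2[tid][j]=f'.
vaddr = 540 = 0b1000011100
Split: l1_idx=4, l2_idx=1, offset=12

Answer: L1[4]=2 -> L2[2][1]=97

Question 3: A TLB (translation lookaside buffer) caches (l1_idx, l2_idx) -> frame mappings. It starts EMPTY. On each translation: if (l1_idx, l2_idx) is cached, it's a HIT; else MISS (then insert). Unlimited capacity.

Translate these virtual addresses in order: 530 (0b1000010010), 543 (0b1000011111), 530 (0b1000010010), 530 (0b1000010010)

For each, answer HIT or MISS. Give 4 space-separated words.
Answer: MISS HIT HIT HIT

Derivation:
vaddr=530: (4,1) not in TLB -> MISS, insert
vaddr=543: (4,1) in TLB -> HIT
vaddr=530: (4,1) in TLB -> HIT
vaddr=530: (4,1) in TLB -> HIT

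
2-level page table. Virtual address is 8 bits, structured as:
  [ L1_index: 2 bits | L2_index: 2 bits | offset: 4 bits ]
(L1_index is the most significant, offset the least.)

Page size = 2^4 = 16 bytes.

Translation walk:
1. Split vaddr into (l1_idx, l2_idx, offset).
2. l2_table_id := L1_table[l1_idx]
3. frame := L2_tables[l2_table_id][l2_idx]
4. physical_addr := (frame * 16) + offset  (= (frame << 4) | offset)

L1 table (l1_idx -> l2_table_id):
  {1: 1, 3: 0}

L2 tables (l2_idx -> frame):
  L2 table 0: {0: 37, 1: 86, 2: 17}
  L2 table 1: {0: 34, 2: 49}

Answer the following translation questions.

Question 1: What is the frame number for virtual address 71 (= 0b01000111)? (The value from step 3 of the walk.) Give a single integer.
vaddr = 71: l1_idx=1, l2_idx=0
L1[1] = 1; L2[1][0] = 34

Answer: 34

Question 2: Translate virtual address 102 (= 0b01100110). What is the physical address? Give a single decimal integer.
Answer: 790

Derivation:
vaddr = 102 = 0b01100110
Split: l1_idx=1, l2_idx=2, offset=6
L1[1] = 1
L2[1][2] = 49
paddr = 49 * 16 + 6 = 790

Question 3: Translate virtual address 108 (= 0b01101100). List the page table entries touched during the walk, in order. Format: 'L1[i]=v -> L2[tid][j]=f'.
Answer: L1[1]=1 -> L2[1][2]=49

Derivation:
vaddr = 108 = 0b01101100
Split: l1_idx=1, l2_idx=2, offset=12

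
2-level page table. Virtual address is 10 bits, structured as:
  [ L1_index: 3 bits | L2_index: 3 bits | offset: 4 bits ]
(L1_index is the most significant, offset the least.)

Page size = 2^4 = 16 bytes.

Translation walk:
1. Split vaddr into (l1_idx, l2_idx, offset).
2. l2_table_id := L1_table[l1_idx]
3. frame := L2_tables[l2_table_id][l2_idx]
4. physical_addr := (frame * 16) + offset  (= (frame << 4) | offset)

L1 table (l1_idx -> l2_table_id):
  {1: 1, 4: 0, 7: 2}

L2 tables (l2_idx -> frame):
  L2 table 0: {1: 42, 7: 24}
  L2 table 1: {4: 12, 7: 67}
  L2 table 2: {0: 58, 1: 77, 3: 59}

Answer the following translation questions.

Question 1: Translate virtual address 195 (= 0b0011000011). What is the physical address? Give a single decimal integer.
vaddr = 195 = 0b0011000011
Split: l1_idx=1, l2_idx=4, offset=3
L1[1] = 1
L2[1][4] = 12
paddr = 12 * 16 + 3 = 195

Answer: 195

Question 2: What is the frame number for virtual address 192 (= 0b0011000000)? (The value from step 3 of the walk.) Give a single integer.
vaddr = 192: l1_idx=1, l2_idx=4
L1[1] = 1; L2[1][4] = 12

Answer: 12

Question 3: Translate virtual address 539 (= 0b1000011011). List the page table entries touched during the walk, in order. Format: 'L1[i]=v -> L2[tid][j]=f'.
vaddr = 539 = 0b1000011011
Split: l1_idx=4, l2_idx=1, offset=11

Answer: L1[4]=0 -> L2[0][1]=42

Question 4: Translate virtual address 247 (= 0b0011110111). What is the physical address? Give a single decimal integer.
vaddr = 247 = 0b0011110111
Split: l1_idx=1, l2_idx=7, offset=7
L1[1] = 1
L2[1][7] = 67
paddr = 67 * 16 + 7 = 1079

Answer: 1079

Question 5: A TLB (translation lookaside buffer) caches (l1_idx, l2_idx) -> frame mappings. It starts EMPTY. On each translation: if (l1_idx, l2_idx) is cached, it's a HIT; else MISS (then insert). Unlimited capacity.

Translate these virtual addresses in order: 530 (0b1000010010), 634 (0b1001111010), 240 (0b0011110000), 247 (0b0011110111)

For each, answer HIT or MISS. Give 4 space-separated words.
vaddr=530: (4,1) not in TLB -> MISS, insert
vaddr=634: (4,7) not in TLB -> MISS, insert
vaddr=240: (1,7) not in TLB -> MISS, insert
vaddr=247: (1,7) in TLB -> HIT

Answer: MISS MISS MISS HIT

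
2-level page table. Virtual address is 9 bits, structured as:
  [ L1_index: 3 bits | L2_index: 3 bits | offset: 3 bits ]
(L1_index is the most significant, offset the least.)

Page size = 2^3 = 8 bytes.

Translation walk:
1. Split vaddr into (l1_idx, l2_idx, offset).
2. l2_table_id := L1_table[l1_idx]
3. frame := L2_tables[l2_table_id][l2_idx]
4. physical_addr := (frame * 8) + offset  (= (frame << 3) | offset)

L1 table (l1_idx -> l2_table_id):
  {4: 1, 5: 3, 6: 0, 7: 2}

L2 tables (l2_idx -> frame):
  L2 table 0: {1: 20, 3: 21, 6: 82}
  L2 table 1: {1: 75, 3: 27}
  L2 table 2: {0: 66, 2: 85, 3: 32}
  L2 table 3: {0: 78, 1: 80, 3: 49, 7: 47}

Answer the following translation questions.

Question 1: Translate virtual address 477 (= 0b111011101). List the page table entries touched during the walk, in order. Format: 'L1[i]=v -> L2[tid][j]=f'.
vaddr = 477 = 0b111011101
Split: l1_idx=7, l2_idx=3, offset=5

Answer: L1[7]=2 -> L2[2][3]=32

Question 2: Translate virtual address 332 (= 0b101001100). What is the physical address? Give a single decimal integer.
Answer: 644

Derivation:
vaddr = 332 = 0b101001100
Split: l1_idx=5, l2_idx=1, offset=4
L1[5] = 3
L2[3][1] = 80
paddr = 80 * 8 + 4 = 644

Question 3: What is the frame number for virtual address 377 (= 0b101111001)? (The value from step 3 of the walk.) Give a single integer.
vaddr = 377: l1_idx=5, l2_idx=7
L1[5] = 3; L2[3][7] = 47

Answer: 47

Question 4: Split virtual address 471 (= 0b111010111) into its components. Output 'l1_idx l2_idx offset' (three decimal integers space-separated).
Answer: 7 2 7

Derivation:
vaddr = 471 = 0b111010111
  top 3 bits -> l1_idx = 7
  next 3 bits -> l2_idx = 2
  bottom 3 bits -> offset = 7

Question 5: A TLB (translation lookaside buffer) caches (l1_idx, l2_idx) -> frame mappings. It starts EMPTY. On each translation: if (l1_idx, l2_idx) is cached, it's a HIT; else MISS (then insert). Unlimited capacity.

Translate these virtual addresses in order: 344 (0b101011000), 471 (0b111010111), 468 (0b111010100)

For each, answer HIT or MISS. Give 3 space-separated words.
vaddr=344: (5,3) not in TLB -> MISS, insert
vaddr=471: (7,2) not in TLB -> MISS, insert
vaddr=468: (7,2) in TLB -> HIT

Answer: MISS MISS HIT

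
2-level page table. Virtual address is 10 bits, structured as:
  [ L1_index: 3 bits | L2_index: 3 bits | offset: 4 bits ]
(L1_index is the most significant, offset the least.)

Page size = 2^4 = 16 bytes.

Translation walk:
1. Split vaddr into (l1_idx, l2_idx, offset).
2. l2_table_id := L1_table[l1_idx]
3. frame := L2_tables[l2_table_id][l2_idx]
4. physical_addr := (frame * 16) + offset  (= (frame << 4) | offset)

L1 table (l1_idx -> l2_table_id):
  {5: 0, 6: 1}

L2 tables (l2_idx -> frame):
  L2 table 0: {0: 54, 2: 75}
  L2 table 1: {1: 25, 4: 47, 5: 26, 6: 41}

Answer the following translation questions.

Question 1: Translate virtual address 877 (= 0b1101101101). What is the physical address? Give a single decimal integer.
Answer: 669

Derivation:
vaddr = 877 = 0b1101101101
Split: l1_idx=6, l2_idx=6, offset=13
L1[6] = 1
L2[1][6] = 41
paddr = 41 * 16 + 13 = 669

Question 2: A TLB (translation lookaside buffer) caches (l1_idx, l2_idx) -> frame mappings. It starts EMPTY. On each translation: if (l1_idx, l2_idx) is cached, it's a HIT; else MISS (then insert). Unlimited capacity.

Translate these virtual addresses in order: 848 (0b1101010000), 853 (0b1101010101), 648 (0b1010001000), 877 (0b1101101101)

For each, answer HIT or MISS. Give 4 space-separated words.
Answer: MISS HIT MISS MISS

Derivation:
vaddr=848: (6,5) not in TLB -> MISS, insert
vaddr=853: (6,5) in TLB -> HIT
vaddr=648: (5,0) not in TLB -> MISS, insert
vaddr=877: (6,6) not in TLB -> MISS, insert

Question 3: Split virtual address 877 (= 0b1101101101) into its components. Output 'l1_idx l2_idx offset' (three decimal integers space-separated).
Answer: 6 6 13

Derivation:
vaddr = 877 = 0b1101101101
  top 3 bits -> l1_idx = 6
  next 3 bits -> l2_idx = 6
  bottom 4 bits -> offset = 13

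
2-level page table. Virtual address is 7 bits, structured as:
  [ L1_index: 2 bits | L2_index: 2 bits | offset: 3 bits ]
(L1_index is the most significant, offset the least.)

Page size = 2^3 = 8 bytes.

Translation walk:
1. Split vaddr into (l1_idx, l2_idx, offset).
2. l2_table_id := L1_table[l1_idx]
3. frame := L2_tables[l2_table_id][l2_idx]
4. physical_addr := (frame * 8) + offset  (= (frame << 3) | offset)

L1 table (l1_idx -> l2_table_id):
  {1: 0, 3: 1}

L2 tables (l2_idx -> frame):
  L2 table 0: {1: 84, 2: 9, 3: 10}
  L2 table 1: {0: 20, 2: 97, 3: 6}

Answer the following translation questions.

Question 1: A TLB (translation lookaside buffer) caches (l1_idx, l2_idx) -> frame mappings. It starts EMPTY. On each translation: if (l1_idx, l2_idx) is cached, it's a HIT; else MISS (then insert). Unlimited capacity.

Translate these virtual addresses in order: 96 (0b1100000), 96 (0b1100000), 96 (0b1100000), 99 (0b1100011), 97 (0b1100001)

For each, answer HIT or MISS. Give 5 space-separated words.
Answer: MISS HIT HIT HIT HIT

Derivation:
vaddr=96: (3,0) not in TLB -> MISS, insert
vaddr=96: (3,0) in TLB -> HIT
vaddr=96: (3,0) in TLB -> HIT
vaddr=99: (3,0) in TLB -> HIT
vaddr=97: (3,0) in TLB -> HIT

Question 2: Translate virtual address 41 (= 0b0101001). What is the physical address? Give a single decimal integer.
vaddr = 41 = 0b0101001
Split: l1_idx=1, l2_idx=1, offset=1
L1[1] = 0
L2[0][1] = 84
paddr = 84 * 8 + 1 = 673

Answer: 673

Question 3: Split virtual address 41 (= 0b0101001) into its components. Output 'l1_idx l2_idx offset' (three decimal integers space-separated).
vaddr = 41 = 0b0101001
  top 2 bits -> l1_idx = 1
  next 2 bits -> l2_idx = 1
  bottom 3 bits -> offset = 1

Answer: 1 1 1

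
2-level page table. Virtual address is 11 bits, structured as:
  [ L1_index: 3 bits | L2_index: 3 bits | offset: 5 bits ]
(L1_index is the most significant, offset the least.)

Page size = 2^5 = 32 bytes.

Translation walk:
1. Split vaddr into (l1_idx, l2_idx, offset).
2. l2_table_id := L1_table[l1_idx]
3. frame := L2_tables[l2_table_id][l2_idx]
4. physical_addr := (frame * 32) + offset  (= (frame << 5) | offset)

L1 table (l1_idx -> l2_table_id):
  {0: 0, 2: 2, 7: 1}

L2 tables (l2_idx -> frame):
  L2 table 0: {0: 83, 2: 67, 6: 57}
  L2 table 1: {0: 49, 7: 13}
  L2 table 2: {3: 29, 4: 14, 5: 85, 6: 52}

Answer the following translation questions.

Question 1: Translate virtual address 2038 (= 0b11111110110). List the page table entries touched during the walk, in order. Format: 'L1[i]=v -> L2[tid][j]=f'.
vaddr = 2038 = 0b11111110110
Split: l1_idx=7, l2_idx=7, offset=22

Answer: L1[7]=1 -> L2[1][7]=13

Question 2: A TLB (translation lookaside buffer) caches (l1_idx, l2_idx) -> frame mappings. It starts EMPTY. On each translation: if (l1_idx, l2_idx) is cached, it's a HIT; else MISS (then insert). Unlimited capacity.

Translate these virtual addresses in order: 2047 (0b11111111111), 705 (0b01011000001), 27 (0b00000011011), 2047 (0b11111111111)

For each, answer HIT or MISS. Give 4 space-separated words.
Answer: MISS MISS MISS HIT

Derivation:
vaddr=2047: (7,7) not in TLB -> MISS, insert
vaddr=705: (2,6) not in TLB -> MISS, insert
vaddr=27: (0,0) not in TLB -> MISS, insert
vaddr=2047: (7,7) in TLB -> HIT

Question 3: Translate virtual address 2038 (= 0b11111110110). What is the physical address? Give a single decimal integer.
vaddr = 2038 = 0b11111110110
Split: l1_idx=7, l2_idx=7, offset=22
L1[7] = 1
L2[1][7] = 13
paddr = 13 * 32 + 22 = 438

Answer: 438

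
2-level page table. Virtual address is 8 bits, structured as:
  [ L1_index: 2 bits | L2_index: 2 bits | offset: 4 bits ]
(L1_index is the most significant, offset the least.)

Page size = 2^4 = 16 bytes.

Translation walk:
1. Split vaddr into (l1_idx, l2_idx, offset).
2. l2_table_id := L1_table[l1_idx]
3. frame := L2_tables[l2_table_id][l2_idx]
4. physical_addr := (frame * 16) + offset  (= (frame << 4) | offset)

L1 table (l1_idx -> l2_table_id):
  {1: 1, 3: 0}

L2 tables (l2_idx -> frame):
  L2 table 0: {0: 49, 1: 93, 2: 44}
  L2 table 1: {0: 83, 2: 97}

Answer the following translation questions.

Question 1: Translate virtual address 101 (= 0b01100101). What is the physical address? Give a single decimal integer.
vaddr = 101 = 0b01100101
Split: l1_idx=1, l2_idx=2, offset=5
L1[1] = 1
L2[1][2] = 97
paddr = 97 * 16 + 5 = 1557

Answer: 1557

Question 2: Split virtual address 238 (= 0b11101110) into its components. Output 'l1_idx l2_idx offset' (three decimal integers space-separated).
Answer: 3 2 14

Derivation:
vaddr = 238 = 0b11101110
  top 2 bits -> l1_idx = 3
  next 2 bits -> l2_idx = 2
  bottom 4 bits -> offset = 14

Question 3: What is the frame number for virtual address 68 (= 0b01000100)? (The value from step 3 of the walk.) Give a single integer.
Answer: 83

Derivation:
vaddr = 68: l1_idx=1, l2_idx=0
L1[1] = 1; L2[1][0] = 83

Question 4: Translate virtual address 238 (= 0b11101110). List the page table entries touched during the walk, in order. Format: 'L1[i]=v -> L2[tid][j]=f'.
Answer: L1[3]=0 -> L2[0][2]=44

Derivation:
vaddr = 238 = 0b11101110
Split: l1_idx=3, l2_idx=2, offset=14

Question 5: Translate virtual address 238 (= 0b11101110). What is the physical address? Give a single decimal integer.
vaddr = 238 = 0b11101110
Split: l1_idx=3, l2_idx=2, offset=14
L1[3] = 0
L2[0][2] = 44
paddr = 44 * 16 + 14 = 718

Answer: 718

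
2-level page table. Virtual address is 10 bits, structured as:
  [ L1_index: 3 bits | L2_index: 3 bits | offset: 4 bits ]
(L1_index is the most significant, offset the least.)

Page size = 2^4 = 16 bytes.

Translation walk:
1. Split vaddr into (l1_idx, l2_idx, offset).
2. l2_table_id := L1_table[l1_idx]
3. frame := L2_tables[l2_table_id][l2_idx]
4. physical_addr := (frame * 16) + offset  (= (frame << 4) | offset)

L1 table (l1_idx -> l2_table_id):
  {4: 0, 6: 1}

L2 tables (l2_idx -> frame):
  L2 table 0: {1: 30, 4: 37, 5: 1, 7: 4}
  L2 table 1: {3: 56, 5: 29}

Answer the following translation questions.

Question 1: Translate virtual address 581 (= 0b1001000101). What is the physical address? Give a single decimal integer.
vaddr = 581 = 0b1001000101
Split: l1_idx=4, l2_idx=4, offset=5
L1[4] = 0
L2[0][4] = 37
paddr = 37 * 16 + 5 = 597

Answer: 597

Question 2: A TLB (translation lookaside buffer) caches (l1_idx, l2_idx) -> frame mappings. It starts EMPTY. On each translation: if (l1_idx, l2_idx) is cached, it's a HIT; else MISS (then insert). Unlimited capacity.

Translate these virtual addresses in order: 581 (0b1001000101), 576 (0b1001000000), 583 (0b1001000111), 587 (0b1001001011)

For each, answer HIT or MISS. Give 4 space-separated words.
Answer: MISS HIT HIT HIT

Derivation:
vaddr=581: (4,4) not in TLB -> MISS, insert
vaddr=576: (4,4) in TLB -> HIT
vaddr=583: (4,4) in TLB -> HIT
vaddr=587: (4,4) in TLB -> HIT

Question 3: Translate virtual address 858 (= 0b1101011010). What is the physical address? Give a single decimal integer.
vaddr = 858 = 0b1101011010
Split: l1_idx=6, l2_idx=5, offset=10
L1[6] = 1
L2[1][5] = 29
paddr = 29 * 16 + 10 = 474

Answer: 474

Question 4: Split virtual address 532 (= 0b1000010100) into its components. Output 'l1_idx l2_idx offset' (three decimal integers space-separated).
Answer: 4 1 4

Derivation:
vaddr = 532 = 0b1000010100
  top 3 bits -> l1_idx = 4
  next 3 bits -> l2_idx = 1
  bottom 4 bits -> offset = 4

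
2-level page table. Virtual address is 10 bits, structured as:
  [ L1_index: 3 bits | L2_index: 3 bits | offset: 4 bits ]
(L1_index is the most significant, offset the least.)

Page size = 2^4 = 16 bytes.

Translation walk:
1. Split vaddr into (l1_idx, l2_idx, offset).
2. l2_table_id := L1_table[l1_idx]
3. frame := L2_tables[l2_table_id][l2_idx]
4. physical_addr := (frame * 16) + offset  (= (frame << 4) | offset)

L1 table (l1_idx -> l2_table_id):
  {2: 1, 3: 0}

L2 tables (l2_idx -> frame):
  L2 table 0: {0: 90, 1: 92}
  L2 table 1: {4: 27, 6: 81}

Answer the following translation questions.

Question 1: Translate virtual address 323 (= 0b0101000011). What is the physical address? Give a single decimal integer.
Answer: 435

Derivation:
vaddr = 323 = 0b0101000011
Split: l1_idx=2, l2_idx=4, offset=3
L1[2] = 1
L2[1][4] = 27
paddr = 27 * 16 + 3 = 435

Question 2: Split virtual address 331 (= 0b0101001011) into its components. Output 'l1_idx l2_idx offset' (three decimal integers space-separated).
Answer: 2 4 11

Derivation:
vaddr = 331 = 0b0101001011
  top 3 bits -> l1_idx = 2
  next 3 bits -> l2_idx = 4
  bottom 4 bits -> offset = 11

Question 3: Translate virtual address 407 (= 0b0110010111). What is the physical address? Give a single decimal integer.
vaddr = 407 = 0b0110010111
Split: l1_idx=3, l2_idx=1, offset=7
L1[3] = 0
L2[0][1] = 92
paddr = 92 * 16 + 7 = 1479

Answer: 1479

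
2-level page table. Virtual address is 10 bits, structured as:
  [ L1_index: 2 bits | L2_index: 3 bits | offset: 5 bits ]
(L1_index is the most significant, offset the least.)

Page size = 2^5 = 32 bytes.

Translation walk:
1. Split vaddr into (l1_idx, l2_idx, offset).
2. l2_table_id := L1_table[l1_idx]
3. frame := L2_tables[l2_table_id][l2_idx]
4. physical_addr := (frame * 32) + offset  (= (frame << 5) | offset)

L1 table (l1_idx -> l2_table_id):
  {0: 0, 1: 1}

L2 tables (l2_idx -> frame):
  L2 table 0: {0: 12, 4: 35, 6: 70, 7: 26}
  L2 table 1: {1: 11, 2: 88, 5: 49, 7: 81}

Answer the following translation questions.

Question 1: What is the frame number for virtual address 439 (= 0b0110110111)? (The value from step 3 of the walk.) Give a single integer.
Answer: 49

Derivation:
vaddr = 439: l1_idx=1, l2_idx=5
L1[1] = 1; L2[1][5] = 49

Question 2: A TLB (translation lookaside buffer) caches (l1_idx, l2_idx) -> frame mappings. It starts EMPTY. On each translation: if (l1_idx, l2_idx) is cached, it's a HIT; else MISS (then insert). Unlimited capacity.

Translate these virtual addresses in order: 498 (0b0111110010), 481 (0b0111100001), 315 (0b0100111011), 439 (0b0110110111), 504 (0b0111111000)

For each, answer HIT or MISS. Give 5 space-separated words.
vaddr=498: (1,7) not in TLB -> MISS, insert
vaddr=481: (1,7) in TLB -> HIT
vaddr=315: (1,1) not in TLB -> MISS, insert
vaddr=439: (1,5) not in TLB -> MISS, insert
vaddr=504: (1,7) in TLB -> HIT

Answer: MISS HIT MISS MISS HIT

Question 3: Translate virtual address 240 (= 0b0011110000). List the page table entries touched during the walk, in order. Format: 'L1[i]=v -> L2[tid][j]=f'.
vaddr = 240 = 0b0011110000
Split: l1_idx=0, l2_idx=7, offset=16

Answer: L1[0]=0 -> L2[0][7]=26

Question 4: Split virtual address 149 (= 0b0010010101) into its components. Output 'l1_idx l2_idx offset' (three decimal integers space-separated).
Answer: 0 4 21

Derivation:
vaddr = 149 = 0b0010010101
  top 2 bits -> l1_idx = 0
  next 3 bits -> l2_idx = 4
  bottom 5 bits -> offset = 21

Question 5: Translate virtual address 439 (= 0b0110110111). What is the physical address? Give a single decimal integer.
Answer: 1591

Derivation:
vaddr = 439 = 0b0110110111
Split: l1_idx=1, l2_idx=5, offset=23
L1[1] = 1
L2[1][5] = 49
paddr = 49 * 32 + 23 = 1591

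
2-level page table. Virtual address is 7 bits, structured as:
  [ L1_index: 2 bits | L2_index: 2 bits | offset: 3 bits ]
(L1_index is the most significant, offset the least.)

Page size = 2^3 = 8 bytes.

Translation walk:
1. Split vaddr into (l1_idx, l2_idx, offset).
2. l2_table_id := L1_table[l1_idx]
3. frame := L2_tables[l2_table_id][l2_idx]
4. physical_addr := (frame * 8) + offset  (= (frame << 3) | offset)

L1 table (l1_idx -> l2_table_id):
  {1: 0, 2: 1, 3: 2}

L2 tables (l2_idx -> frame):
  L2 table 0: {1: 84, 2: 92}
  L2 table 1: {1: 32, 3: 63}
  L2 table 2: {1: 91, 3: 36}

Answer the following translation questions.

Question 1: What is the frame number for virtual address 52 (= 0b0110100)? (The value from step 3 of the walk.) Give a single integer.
Answer: 92

Derivation:
vaddr = 52: l1_idx=1, l2_idx=2
L1[1] = 0; L2[0][2] = 92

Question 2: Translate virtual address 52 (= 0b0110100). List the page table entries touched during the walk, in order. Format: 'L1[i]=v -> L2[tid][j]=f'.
Answer: L1[1]=0 -> L2[0][2]=92

Derivation:
vaddr = 52 = 0b0110100
Split: l1_idx=1, l2_idx=2, offset=4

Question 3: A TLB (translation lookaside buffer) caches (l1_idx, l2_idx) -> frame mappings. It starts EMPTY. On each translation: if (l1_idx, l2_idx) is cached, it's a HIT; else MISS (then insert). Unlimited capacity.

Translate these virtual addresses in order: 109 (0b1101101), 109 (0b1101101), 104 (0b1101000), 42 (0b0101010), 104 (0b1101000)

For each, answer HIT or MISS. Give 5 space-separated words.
Answer: MISS HIT HIT MISS HIT

Derivation:
vaddr=109: (3,1) not in TLB -> MISS, insert
vaddr=109: (3,1) in TLB -> HIT
vaddr=104: (3,1) in TLB -> HIT
vaddr=42: (1,1) not in TLB -> MISS, insert
vaddr=104: (3,1) in TLB -> HIT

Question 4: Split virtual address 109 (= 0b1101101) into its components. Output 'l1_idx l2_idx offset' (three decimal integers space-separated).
Answer: 3 1 5

Derivation:
vaddr = 109 = 0b1101101
  top 2 bits -> l1_idx = 3
  next 2 bits -> l2_idx = 1
  bottom 3 bits -> offset = 5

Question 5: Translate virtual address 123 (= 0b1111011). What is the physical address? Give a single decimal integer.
vaddr = 123 = 0b1111011
Split: l1_idx=3, l2_idx=3, offset=3
L1[3] = 2
L2[2][3] = 36
paddr = 36 * 8 + 3 = 291

Answer: 291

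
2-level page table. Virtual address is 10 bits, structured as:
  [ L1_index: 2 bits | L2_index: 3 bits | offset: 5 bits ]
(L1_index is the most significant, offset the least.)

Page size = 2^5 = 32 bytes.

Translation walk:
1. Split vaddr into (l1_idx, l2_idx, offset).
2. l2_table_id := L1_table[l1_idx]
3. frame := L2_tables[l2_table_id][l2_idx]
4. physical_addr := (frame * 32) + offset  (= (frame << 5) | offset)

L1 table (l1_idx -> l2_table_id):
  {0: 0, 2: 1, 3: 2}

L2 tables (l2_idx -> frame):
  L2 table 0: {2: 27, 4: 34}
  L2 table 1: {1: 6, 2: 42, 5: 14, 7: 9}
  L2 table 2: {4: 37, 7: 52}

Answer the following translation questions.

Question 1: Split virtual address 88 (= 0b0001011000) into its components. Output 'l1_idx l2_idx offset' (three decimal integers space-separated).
Answer: 0 2 24

Derivation:
vaddr = 88 = 0b0001011000
  top 2 bits -> l1_idx = 0
  next 3 bits -> l2_idx = 2
  bottom 5 bits -> offset = 24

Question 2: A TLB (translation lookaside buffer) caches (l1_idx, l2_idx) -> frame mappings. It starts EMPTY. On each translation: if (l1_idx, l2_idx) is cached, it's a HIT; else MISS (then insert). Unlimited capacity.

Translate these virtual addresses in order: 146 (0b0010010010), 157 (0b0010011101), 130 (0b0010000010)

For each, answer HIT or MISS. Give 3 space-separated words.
vaddr=146: (0,4) not in TLB -> MISS, insert
vaddr=157: (0,4) in TLB -> HIT
vaddr=130: (0,4) in TLB -> HIT

Answer: MISS HIT HIT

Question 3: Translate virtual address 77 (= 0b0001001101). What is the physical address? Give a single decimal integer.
vaddr = 77 = 0b0001001101
Split: l1_idx=0, l2_idx=2, offset=13
L1[0] = 0
L2[0][2] = 27
paddr = 27 * 32 + 13 = 877

Answer: 877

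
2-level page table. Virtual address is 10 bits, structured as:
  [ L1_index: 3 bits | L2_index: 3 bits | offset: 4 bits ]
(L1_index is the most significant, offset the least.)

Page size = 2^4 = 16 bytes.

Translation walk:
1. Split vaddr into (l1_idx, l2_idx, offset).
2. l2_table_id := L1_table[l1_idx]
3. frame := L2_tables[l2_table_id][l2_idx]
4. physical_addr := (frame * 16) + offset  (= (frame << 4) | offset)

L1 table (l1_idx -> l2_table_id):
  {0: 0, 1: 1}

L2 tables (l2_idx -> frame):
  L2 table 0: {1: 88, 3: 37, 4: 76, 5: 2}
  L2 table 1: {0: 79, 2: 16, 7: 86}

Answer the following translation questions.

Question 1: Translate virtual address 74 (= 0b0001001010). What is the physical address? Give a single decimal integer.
Answer: 1226

Derivation:
vaddr = 74 = 0b0001001010
Split: l1_idx=0, l2_idx=4, offset=10
L1[0] = 0
L2[0][4] = 76
paddr = 76 * 16 + 10 = 1226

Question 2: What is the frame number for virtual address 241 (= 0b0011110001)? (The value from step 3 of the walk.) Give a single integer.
Answer: 86

Derivation:
vaddr = 241: l1_idx=1, l2_idx=7
L1[1] = 1; L2[1][7] = 86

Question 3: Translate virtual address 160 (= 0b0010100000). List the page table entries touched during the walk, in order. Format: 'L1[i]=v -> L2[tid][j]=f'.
Answer: L1[1]=1 -> L2[1][2]=16

Derivation:
vaddr = 160 = 0b0010100000
Split: l1_idx=1, l2_idx=2, offset=0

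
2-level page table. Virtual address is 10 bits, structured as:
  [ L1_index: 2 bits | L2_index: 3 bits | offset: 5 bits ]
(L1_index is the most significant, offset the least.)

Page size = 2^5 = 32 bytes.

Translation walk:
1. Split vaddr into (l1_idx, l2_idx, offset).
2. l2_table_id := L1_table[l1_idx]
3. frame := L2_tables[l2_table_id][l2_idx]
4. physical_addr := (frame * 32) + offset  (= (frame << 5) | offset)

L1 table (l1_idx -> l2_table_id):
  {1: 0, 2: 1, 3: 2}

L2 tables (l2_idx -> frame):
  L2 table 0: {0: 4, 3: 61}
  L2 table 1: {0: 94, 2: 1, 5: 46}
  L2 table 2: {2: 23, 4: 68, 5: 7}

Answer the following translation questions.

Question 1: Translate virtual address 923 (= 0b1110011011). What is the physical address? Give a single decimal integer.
vaddr = 923 = 0b1110011011
Split: l1_idx=3, l2_idx=4, offset=27
L1[3] = 2
L2[2][4] = 68
paddr = 68 * 32 + 27 = 2203

Answer: 2203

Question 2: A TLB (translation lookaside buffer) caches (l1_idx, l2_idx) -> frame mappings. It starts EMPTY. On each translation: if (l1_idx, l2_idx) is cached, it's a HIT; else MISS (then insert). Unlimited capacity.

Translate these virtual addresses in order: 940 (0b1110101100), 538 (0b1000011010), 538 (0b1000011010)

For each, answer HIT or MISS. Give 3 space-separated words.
vaddr=940: (3,5) not in TLB -> MISS, insert
vaddr=538: (2,0) not in TLB -> MISS, insert
vaddr=538: (2,0) in TLB -> HIT

Answer: MISS MISS HIT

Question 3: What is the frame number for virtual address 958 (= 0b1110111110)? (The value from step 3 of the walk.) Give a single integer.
Answer: 7

Derivation:
vaddr = 958: l1_idx=3, l2_idx=5
L1[3] = 2; L2[2][5] = 7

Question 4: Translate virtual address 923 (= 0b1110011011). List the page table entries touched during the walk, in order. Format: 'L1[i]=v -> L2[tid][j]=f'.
vaddr = 923 = 0b1110011011
Split: l1_idx=3, l2_idx=4, offset=27

Answer: L1[3]=2 -> L2[2][4]=68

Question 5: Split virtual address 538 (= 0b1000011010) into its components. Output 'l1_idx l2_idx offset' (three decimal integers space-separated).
Answer: 2 0 26

Derivation:
vaddr = 538 = 0b1000011010
  top 2 bits -> l1_idx = 2
  next 3 bits -> l2_idx = 0
  bottom 5 bits -> offset = 26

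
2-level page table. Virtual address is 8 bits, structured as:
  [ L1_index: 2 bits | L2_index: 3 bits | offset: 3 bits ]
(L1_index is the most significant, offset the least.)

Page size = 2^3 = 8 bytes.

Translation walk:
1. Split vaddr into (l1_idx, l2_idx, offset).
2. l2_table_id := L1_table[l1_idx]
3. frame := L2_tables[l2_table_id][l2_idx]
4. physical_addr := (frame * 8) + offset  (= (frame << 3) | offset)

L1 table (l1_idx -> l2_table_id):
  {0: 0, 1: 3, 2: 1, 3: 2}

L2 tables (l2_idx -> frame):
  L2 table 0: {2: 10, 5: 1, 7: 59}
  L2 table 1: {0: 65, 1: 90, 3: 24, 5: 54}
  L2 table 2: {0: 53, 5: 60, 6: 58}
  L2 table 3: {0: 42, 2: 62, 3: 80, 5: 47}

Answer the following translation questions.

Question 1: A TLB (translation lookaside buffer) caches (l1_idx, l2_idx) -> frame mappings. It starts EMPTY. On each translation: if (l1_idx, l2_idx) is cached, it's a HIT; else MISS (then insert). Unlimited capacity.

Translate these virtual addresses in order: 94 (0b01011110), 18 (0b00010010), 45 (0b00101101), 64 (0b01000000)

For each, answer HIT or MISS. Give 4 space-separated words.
vaddr=94: (1,3) not in TLB -> MISS, insert
vaddr=18: (0,2) not in TLB -> MISS, insert
vaddr=45: (0,5) not in TLB -> MISS, insert
vaddr=64: (1,0) not in TLB -> MISS, insert

Answer: MISS MISS MISS MISS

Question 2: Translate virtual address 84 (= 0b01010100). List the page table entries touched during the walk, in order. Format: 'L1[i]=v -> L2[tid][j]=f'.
Answer: L1[1]=3 -> L2[3][2]=62

Derivation:
vaddr = 84 = 0b01010100
Split: l1_idx=1, l2_idx=2, offset=4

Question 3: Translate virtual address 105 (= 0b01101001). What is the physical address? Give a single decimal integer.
Answer: 377

Derivation:
vaddr = 105 = 0b01101001
Split: l1_idx=1, l2_idx=5, offset=1
L1[1] = 3
L2[3][5] = 47
paddr = 47 * 8 + 1 = 377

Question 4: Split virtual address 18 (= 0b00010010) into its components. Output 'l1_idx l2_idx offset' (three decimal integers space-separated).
vaddr = 18 = 0b00010010
  top 2 bits -> l1_idx = 0
  next 3 bits -> l2_idx = 2
  bottom 3 bits -> offset = 2

Answer: 0 2 2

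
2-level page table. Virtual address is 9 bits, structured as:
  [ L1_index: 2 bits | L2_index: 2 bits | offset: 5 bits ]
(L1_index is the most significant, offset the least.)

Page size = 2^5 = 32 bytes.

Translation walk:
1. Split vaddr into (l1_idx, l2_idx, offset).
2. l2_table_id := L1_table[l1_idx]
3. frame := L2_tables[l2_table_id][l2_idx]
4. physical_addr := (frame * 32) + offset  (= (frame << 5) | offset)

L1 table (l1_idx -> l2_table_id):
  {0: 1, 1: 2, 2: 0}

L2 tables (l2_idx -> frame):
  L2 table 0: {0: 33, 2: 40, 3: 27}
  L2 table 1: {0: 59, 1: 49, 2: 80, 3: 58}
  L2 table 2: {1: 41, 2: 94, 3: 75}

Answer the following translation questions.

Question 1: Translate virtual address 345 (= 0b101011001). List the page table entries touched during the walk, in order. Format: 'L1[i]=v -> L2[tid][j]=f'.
Answer: L1[2]=0 -> L2[0][2]=40

Derivation:
vaddr = 345 = 0b101011001
Split: l1_idx=2, l2_idx=2, offset=25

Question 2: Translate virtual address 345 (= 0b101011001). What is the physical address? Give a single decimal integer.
Answer: 1305

Derivation:
vaddr = 345 = 0b101011001
Split: l1_idx=2, l2_idx=2, offset=25
L1[2] = 0
L2[0][2] = 40
paddr = 40 * 32 + 25 = 1305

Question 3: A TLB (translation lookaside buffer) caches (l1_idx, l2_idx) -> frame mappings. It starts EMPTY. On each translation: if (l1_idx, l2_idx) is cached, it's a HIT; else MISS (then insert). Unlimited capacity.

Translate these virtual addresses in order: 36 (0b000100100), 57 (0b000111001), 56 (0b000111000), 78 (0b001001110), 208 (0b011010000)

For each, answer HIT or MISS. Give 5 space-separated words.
Answer: MISS HIT HIT MISS MISS

Derivation:
vaddr=36: (0,1) not in TLB -> MISS, insert
vaddr=57: (0,1) in TLB -> HIT
vaddr=56: (0,1) in TLB -> HIT
vaddr=78: (0,2) not in TLB -> MISS, insert
vaddr=208: (1,2) not in TLB -> MISS, insert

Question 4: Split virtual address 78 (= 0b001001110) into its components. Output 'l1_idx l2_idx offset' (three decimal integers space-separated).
vaddr = 78 = 0b001001110
  top 2 bits -> l1_idx = 0
  next 2 bits -> l2_idx = 2
  bottom 5 bits -> offset = 14

Answer: 0 2 14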